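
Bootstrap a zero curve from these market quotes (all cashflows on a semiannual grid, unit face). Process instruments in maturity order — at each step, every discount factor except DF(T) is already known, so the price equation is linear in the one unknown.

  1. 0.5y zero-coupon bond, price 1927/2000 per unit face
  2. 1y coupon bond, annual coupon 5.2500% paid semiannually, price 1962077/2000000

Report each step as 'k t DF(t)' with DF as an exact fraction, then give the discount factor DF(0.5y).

1 1/2 1927/2000
2 1 9313/10000
DF(0.5y) = 1927/2000 ≈ 0.963500

step 1 [0.5y] zero: DF = P = 1927/2000 ≈ 0.963500
step 2 [1y] bond c/2=21/800: DF=(1962077/2000000 − 21/800·(0.963500))/(1+21/800) = 9313/10000 ≈ 0.931300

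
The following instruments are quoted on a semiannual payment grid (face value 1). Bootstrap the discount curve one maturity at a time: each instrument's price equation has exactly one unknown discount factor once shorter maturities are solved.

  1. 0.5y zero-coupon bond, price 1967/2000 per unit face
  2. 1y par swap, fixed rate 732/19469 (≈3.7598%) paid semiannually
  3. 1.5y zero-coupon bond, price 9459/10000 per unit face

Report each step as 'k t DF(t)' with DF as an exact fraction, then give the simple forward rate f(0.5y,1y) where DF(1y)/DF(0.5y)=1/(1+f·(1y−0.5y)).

1 1/2 1967/2000
2 1 4817/5000
3 3/2 9459/10000
f(0.5y,1y) = ((1967/2000)/(4817/5000) − 1)/(1/2) = 201/4817 ≈ 4.1727%

step 1 [0.5y] zero: DF = P = 1967/2000 ≈ 0.983500
step 2 [1y] swap r/2=366/19469: DF=(1 − 366/19469·(0.983500))/(1+366/19469) = 4817/5000 ≈ 0.963400
step 3 [1.5y] zero: DF = P = 9459/10000 ≈ 0.945900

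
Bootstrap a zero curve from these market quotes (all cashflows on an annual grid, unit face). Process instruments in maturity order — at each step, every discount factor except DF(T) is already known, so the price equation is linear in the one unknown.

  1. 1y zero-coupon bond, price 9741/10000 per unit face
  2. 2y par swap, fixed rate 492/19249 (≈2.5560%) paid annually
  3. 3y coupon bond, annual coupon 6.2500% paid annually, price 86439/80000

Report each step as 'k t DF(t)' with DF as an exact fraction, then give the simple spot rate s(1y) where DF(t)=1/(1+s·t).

1 1 9741/10000
2 2 2377/2500
3 3 9037/10000
s(1y) = (1/(9741/10000) − 1)/(1) = 259/9741 ≈ 2.6589%

step 1 [1y] zero: DF = P = 9741/10000 ≈ 0.974100
step 2 [2y] swap r/1=492/19249: DF=(1 − 492/19249·(0.974100))/(1+492/19249) = 2377/2500 ≈ 0.950800
step 3 [3y] bond c/1=1/16: DF=(86439/80000 − 1/16·(0.974100+0.950800))/(1+1/16) = 9037/10000 ≈ 0.903700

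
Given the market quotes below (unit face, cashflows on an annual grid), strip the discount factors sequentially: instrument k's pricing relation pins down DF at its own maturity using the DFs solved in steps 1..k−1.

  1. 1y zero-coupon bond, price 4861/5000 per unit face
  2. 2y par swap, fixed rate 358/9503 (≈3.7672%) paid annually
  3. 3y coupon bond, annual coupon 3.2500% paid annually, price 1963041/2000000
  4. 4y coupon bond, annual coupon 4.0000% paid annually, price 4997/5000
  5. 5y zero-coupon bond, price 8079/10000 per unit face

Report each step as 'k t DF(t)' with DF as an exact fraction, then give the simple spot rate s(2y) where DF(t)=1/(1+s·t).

step 1 [1y] zero: DF = P = 4861/5000 ≈ 0.972200
step 2 [2y] swap r/1=358/9503: DF=(1 − 358/9503·(0.972200))/(1+358/9503) = 2321/2500 ≈ 0.928400
step 3 [3y] bond c/1=13/400: DF=(1963041/2000000 − 13/400·(0.972200+0.928400))/(1+13/400) = 2227/2500 ≈ 0.890800
step 4 [4y] bond c/1=1/25: DF=(4997/5000 − 1/25·(0.972200+0.928400+0.890800))/(1+1/25) = 1067/1250 ≈ 0.853600
step 5 [5y] zero: DF = P = 8079/10000 ≈ 0.807900

1 1 4861/5000
2 2 2321/2500
3 3 2227/2500
4 4 1067/1250
5 5 8079/10000
s(2y) = (1/(2321/2500) − 1)/(2) = 179/4642 ≈ 3.8561%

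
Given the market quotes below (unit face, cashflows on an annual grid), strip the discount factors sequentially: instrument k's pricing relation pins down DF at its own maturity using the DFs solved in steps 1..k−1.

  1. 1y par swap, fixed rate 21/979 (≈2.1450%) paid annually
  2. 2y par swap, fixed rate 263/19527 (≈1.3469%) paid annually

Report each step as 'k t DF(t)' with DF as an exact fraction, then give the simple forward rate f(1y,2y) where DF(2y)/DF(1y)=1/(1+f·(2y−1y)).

1 1 979/1000
2 2 9737/10000
f(1y,2y) = ((979/1000)/(9737/10000) − 1)/(1) = 53/9737 ≈ 0.5443%

step 1 [1y] swap r/1=21/979: DF=(1 − 21/979·(0))/(1+21/979) = 979/1000 ≈ 0.979000
step 2 [2y] swap r/1=263/19527: DF=(1 − 263/19527·(0.979000))/(1+263/19527) = 9737/10000 ≈ 0.973700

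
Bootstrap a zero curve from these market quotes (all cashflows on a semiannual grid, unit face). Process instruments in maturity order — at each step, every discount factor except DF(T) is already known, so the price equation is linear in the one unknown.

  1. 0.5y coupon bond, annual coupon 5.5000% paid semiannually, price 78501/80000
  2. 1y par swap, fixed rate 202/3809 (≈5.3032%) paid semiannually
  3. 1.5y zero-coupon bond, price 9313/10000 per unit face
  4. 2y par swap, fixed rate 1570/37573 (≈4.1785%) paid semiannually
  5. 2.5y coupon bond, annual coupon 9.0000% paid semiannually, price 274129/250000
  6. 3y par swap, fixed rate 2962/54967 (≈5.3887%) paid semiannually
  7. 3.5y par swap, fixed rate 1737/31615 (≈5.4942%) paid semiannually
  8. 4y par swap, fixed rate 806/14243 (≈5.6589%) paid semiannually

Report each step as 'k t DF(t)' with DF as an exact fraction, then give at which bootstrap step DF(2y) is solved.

step 1 [0.5y] bond c/2=11/400: DF=(78501/80000 − 11/400·(0))/(1+11/400) = 191/200 ≈ 0.955000
step 2 [1y] swap r/2=101/3809: DF=(1 − 101/3809·(0.955000))/(1+101/3809) = 1899/2000 ≈ 0.949500
step 3 [1.5y] zero: DF = P = 9313/10000 ≈ 0.931300
step 4 [2y] swap r/2=785/37573: DF=(1 − 785/37573·(0.955000+0.949500+0.931300))/(1+785/37573) = 1843/2000 ≈ 0.921500
step 5 [2.5y] bond c/2=9/200: DF=(274129/250000 − 9/200·(0.955000+0.949500+0.931300+0.921500))/(1+9/200) = 71/80 ≈ 0.887500
step 6 [3y] swap r/2=1481/54967: DF=(1 − 1481/54967·(0.955000+0.949500+0.931300+0.921500+0.887500))/(1+1481/54967) = 8519/10000 ≈ 0.851900
step 7 [3.5y] swap r/2=1737/63230: DF=(1 − 1737/63230·(0.955000+0.949500+0.931300+0.921500+0.887500+0.851900))/(1+1737/63230) = 8263/10000 ≈ 0.826300
step 8 [4y] swap r/2=403/14243: DF=(1 − 403/14243·(0.955000+0.949500+0.931300+0.921500+0.887500+0.851900+0.826300))/(1+403/14243) = 1597/2000 ≈ 0.798500

1 1/2 191/200
2 1 1899/2000
3 3/2 9313/10000
4 2 1843/2000
5 5/2 71/80
6 3 8519/10000
7 7/2 8263/10000
8 4 1597/2000
DF(2y) is solved at step 4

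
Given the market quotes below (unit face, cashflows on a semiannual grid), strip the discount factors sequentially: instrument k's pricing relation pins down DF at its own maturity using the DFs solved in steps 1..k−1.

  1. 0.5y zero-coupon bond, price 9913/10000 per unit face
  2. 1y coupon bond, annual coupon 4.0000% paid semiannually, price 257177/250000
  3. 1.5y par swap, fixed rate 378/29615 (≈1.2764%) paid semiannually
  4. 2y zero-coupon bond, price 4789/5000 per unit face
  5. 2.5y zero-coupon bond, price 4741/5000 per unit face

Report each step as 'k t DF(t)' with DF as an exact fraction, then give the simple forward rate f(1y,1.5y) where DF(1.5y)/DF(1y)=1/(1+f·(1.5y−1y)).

1 1/2 9913/10000
2 1 9891/10000
3 3/2 9811/10000
4 2 4789/5000
5 5/2 4741/5000
f(1y,1.5y) = ((9891/10000)/(9811/10000) − 1)/(1/2) = 160/9811 ≈ 1.6308%

step 1 [0.5y] zero: DF = P = 9913/10000 ≈ 0.991300
step 2 [1y] bond c/2=1/50: DF=(257177/250000 − 1/50·(0.991300))/(1+1/50) = 9891/10000 ≈ 0.989100
step 3 [1.5y] swap r/2=189/29615: DF=(1 − 189/29615·(0.991300+0.989100))/(1+189/29615) = 9811/10000 ≈ 0.981100
step 4 [2y] zero: DF = P = 4789/5000 ≈ 0.957800
step 5 [2.5y] zero: DF = P = 4741/5000 ≈ 0.948200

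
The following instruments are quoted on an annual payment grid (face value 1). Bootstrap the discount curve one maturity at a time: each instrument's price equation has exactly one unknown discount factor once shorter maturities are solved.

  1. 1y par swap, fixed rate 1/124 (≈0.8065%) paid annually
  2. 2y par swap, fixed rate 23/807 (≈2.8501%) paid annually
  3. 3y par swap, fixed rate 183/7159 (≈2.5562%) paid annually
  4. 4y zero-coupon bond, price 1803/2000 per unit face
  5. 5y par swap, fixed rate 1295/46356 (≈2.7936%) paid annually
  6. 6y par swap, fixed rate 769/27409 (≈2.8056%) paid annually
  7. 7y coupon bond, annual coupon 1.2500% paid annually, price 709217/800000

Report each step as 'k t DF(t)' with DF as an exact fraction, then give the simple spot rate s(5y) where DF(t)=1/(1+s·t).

step 1 [1y] swap r/1=1/124: DF=(1 − 1/124·(0))/(1+1/124) = 124/125 ≈ 0.992000
step 2 [2y] swap r/1=23/807: DF=(1 − 23/807·(0.992000))/(1+23/807) = 1181/1250 ≈ 0.944800
step 3 [3y] swap r/1=183/7159: DF=(1 − 183/7159·(0.992000+0.944800))/(1+183/7159) = 2317/2500 ≈ 0.926800
step 4 [4y] zero: DF = P = 1803/2000 ≈ 0.901500
step 5 [5y] swap r/1=1295/46356: DF=(1 − 1295/46356·(0.992000+0.944800+0.926800+0.901500))/(1+1295/46356) = 1741/2000 ≈ 0.870500
step 6 [6y] swap r/1=769/27409: DF=(1 − 769/27409·(0.992000+0.944800+0.926800+0.901500+0.870500))/(1+769/27409) = 4231/5000 ≈ 0.846200
step 7 [7y] bond c/1=1/80: DF=(709217/800000 − 1/80·(0.992000+0.944800+0.926800+0.901500+0.870500+0.846200))/(1+1/80) = 8079/10000 ≈ 0.807900

1 1 124/125
2 2 1181/1250
3 3 2317/2500
4 4 1803/2000
5 5 1741/2000
6 6 4231/5000
7 7 8079/10000
s(5y) = (1/(1741/2000) − 1)/(5) = 259/8705 ≈ 2.9753%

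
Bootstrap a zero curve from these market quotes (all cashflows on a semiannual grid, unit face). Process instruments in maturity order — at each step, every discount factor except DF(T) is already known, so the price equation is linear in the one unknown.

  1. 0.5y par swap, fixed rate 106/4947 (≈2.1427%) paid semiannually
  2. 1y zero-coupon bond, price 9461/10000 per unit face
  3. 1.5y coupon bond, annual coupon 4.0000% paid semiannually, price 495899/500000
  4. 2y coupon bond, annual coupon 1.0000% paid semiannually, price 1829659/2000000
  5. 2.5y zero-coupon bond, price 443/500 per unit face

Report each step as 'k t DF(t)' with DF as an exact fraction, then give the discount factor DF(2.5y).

step 1 [0.5y] swap r/2=53/4947: DF=(1 − 53/4947·(0))/(1+53/4947) = 4947/5000 ≈ 0.989400
step 2 [1y] zero: DF = P = 9461/10000 ≈ 0.946100
step 3 [1.5y] bond c/2=1/50: DF=(495899/500000 − 1/50·(0.989400+0.946100))/(1+1/50) = 584/625 ≈ 0.934400
step 4 [2y] bond c/2=1/200: DF=(1829659/2000000 − 1/200·(0.989400+0.946100+0.934400))/(1+1/200) = 112/125 ≈ 0.896000
step 5 [2.5y] zero: DF = P = 443/500 ≈ 0.886000

1 1/2 4947/5000
2 1 9461/10000
3 3/2 584/625
4 2 112/125
5 5/2 443/500
DF(2.5y) = 443/500 ≈ 0.886000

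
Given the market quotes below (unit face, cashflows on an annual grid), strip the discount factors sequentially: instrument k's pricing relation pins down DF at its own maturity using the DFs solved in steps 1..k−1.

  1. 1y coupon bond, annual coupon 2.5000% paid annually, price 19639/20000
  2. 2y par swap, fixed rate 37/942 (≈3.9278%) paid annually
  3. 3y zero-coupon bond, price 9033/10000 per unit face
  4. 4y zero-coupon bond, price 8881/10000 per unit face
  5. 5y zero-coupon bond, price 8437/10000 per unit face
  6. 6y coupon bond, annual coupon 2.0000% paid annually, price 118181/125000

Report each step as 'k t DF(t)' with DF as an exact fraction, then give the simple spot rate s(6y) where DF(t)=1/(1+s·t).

1 1 479/500
2 2 463/500
3 3 9033/10000
4 4 8881/10000
5 5 8437/10000
6 6 8383/10000
s(6y) = (1/(8383/10000) − 1)/(6) = 539/16766 ≈ 3.2148%

step 1 [1y] bond c/1=1/40: DF=(19639/20000 − 1/40·(0))/(1+1/40) = 479/500 ≈ 0.958000
step 2 [2y] swap r/1=37/942: DF=(1 − 37/942·(0.958000))/(1+37/942) = 463/500 ≈ 0.926000
step 3 [3y] zero: DF = P = 9033/10000 ≈ 0.903300
step 4 [4y] zero: DF = P = 8881/10000 ≈ 0.888100
step 5 [5y] zero: DF = P = 8437/10000 ≈ 0.843700
step 6 [6y] bond c/1=1/50: DF=(118181/125000 − 1/50·(0.958000+0.926000+0.903300+0.888100+0.843700))/(1+1/50) = 8383/10000 ≈ 0.838300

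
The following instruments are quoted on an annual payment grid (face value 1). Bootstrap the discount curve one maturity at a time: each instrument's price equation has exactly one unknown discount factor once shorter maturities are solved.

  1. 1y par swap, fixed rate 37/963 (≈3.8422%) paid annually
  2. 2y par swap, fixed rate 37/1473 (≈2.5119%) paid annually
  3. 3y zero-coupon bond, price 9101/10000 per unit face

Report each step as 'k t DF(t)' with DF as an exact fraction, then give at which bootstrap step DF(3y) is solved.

step 1 [1y] swap r/1=37/963: DF=(1 − 37/963·(0))/(1+37/963) = 963/1000 ≈ 0.963000
step 2 [2y] swap r/1=37/1473: DF=(1 − 37/1473·(0.963000))/(1+37/1473) = 9519/10000 ≈ 0.951900
step 3 [3y] zero: DF = P = 9101/10000 ≈ 0.910100

1 1 963/1000
2 2 9519/10000
3 3 9101/10000
DF(3y) is solved at step 3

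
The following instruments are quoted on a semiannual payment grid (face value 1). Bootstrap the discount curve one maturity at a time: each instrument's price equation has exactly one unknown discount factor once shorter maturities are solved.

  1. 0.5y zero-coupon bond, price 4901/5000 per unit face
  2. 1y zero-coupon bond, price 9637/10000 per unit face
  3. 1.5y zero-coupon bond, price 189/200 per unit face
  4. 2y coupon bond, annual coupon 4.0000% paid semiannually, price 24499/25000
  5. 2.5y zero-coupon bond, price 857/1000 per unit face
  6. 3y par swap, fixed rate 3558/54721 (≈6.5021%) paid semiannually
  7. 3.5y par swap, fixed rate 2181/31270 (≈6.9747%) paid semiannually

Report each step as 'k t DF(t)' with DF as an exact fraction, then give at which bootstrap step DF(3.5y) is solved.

1 1/2 4901/5000
2 1 9637/10000
3 3/2 189/200
4 2 9041/10000
5 5/2 857/1000
6 3 8221/10000
7 7/2 7819/10000
DF(3.5y) is solved at step 7

step 1 [0.5y] zero: DF = P = 4901/5000 ≈ 0.980200
step 2 [1y] zero: DF = P = 9637/10000 ≈ 0.963700
step 3 [1.5y] zero: DF = P = 189/200 ≈ 0.945000
step 4 [2y] bond c/2=1/50: DF=(24499/25000 − 1/50·(0.980200+0.963700+0.945000))/(1+1/50) = 9041/10000 ≈ 0.904100
step 5 [2.5y] zero: DF = P = 857/1000 ≈ 0.857000
step 6 [3y] swap r/2=1779/54721: DF=(1 − 1779/54721·(0.980200+0.963700+0.945000+0.904100+0.857000))/(1+1779/54721) = 8221/10000 ≈ 0.822100
step 7 [3.5y] swap r/2=2181/62540: DF=(1 − 2181/62540·(0.980200+0.963700+0.945000+0.904100+0.857000+0.822100))/(1+2181/62540) = 7819/10000 ≈ 0.781900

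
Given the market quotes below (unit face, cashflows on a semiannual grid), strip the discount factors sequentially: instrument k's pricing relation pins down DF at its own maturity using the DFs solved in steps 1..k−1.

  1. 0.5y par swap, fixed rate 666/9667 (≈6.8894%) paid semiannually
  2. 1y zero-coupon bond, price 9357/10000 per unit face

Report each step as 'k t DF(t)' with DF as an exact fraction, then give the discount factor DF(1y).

1 1/2 9667/10000
2 1 9357/10000
DF(1y) = 9357/10000 ≈ 0.935700

step 1 [0.5y] swap r/2=333/9667: DF=(1 − 333/9667·(0))/(1+333/9667) = 9667/10000 ≈ 0.966700
step 2 [1y] zero: DF = P = 9357/10000 ≈ 0.935700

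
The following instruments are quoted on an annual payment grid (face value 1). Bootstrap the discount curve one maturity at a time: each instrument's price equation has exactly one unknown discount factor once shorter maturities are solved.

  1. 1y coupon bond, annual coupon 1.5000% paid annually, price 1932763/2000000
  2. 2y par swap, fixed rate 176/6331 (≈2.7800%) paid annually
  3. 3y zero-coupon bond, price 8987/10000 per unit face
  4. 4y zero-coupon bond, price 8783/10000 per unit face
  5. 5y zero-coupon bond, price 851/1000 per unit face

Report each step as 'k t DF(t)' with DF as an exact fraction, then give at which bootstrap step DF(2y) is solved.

1 1 9521/10000
2 2 592/625
3 3 8987/10000
4 4 8783/10000
5 5 851/1000
DF(2y) is solved at step 2

step 1 [1y] bond c/1=3/200: DF=(1932763/2000000 − 3/200·(0))/(1+3/200) = 9521/10000 ≈ 0.952100
step 2 [2y] swap r/1=176/6331: DF=(1 − 176/6331·(0.952100))/(1+176/6331) = 592/625 ≈ 0.947200
step 3 [3y] zero: DF = P = 8987/10000 ≈ 0.898700
step 4 [4y] zero: DF = P = 8783/10000 ≈ 0.878300
step 5 [5y] zero: DF = P = 851/1000 ≈ 0.851000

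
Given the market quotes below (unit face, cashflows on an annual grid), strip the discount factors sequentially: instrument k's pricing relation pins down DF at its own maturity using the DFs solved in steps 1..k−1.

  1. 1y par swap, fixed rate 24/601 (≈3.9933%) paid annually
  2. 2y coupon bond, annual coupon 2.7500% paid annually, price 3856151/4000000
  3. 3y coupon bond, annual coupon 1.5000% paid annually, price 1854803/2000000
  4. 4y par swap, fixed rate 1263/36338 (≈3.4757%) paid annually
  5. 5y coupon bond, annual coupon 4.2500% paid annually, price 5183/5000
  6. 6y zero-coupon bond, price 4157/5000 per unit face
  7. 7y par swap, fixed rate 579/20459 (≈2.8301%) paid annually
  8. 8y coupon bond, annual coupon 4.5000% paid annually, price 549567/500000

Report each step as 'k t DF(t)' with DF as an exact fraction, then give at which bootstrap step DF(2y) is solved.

1 1 601/625
2 2 73/80
3 3 443/500
4 4 8737/10000
5 5 4231/5000
6 6 4157/5000
7 7 8263/10000
8 8 63/80
DF(2y) is solved at step 2

step 1 [1y] swap r/1=24/601: DF=(1 − 24/601·(0))/(1+24/601) = 601/625 ≈ 0.961600
step 2 [2y] bond c/1=11/400: DF=(3856151/4000000 − 11/400·(0.961600))/(1+11/400) = 73/80 ≈ 0.912500
step 3 [3y] bond c/1=3/200: DF=(1854803/2000000 − 3/200·(0.961600+0.912500))/(1+3/200) = 443/500 ≈ 0.886000
step 4 [4y] swap r/1=1263/36338: DF=(1 − 1263/36338·(0.961600+0.912500+0.886000))/(1+1263/36338) = 8737/10000 ≈ 0.873700
step 5 [5y] bond c/1=17/400: DF=(5183/5000 − 17/400·(0.961600+0.912500+0.886000+0.873700))/(1+17/400) = 4231/5000 ≈ 0.846200
step 6 [6y] zero: DF = P = 4157/5000 ≈ 0.831400
step 7 [7y] swap r/1=579/20459: DF=(1 − 579/20459·(0.961600+0.912500+0.886000+0.873700+0.846200+0.831400))/(1+579/20459) = 8263/10000 ≈ 0.826300
step 8 [8y] bond c/1=9/200: DF=(549567/500000 − 9/200·(0.961600+0.912500+0.886000+0.873700+0.846200+0.831400+0.826300))/(1+9/200) = 63/80 ≈ 0.787500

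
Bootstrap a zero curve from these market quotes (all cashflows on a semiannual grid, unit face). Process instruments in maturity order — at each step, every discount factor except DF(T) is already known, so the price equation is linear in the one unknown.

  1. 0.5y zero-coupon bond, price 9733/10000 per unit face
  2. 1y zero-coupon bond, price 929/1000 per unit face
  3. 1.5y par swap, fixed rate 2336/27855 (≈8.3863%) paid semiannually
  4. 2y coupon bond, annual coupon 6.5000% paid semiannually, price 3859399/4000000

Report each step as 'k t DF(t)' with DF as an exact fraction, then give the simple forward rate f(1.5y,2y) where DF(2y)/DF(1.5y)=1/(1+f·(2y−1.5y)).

1 1/2 9733/10000
2 1 929/1000
3 3/2 552/625
4 2 2117/2500
f(1.5y,2y) = ((552/625)/(2117/2500) − 1)/(1/2) = 182/2117 ≈ 8.5971%

step 1 [0.5y] zero: DF = P = 9733/10000 ≈ 0.973300
step 2 [1y] zero: DF = P = 929/1000 ≈ 0.929000
step 3 [1.5y] swap r/2=1168/27855: DF=(1 − 1168/27855·(0.973300+0.929000))/(1+1168/27855) = 552/625 ≈ 0.883200
step 4 [2y] bond c/2=13/400: DF=(3859399/4000000 − 13/400·(0.973300+0.929000+0.883200))/(1+13/400) = 2117/2500 ≈ 0.846800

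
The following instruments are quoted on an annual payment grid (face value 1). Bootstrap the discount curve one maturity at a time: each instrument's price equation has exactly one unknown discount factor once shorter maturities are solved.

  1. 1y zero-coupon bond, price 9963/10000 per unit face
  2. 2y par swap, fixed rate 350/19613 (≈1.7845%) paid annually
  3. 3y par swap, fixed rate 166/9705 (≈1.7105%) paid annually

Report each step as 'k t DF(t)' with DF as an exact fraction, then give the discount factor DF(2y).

1 1 9963/10000
2 2 193/200
3 3 4751/5000
DF(2y) = 193/200 ≈ 0.965000

step 1 [1y] zero: DF = P = 9963/10000 ≈ 0.996300
step 2 [2y] swap r/1=350/19613: DF=(1 − 350/19613·(0.996300))/(1+350/19613) = 193/200 ≈ 0.965000
step 3 [3y] swap r/1=166/9705: DF=(1 − 166/9705·(0.996300+0.965000))/(1+166/9705) = 4751/5000 ≈ 0.950200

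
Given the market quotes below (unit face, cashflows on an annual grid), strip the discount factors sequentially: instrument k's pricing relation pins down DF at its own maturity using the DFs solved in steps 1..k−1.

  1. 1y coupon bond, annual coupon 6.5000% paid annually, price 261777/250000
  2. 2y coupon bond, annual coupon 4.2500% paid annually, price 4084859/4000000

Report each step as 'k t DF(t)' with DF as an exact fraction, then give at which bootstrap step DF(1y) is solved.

1 1 1229/1250
2 2 1879/2000
DF(1y) is solved at step 1

step 1 [1y] bond c/1=13/200: DF=(261777/250000 − 13/200·(0))/(1+13/200) = 1229/1250 ≈ 0.983200
step 2 [2y] bond c/1=17/400: DF=(4084859/4000000 − 17/400·(0.983200))/(1+17/400) = 1879/2000 ≈ 0.939500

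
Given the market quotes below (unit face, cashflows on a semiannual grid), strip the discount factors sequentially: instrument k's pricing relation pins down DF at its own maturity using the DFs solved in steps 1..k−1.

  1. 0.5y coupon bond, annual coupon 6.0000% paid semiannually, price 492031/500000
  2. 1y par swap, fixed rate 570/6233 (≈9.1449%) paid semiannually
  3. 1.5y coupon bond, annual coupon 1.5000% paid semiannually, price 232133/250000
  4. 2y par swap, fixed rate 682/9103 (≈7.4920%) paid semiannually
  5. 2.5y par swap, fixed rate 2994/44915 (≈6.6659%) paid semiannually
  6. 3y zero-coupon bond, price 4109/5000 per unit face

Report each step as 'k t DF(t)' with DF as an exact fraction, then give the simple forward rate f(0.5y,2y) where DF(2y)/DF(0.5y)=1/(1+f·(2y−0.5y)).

step 1 [0.5y] bond c/2=3/100: DF=(492031/500000 − 3/100·(0))/(1+3/100) = 4777/5000 ≈ 0.955400
step 2 [1y] swap r/2=285/6233: DF=(1 − 285/6233·(0.955400))/(1+285/6233) = 1829/2000 ≈ 0.914500
step 3 [1.5y] bond c/2=3/400: DF=(232133/250000 − 3/400·(0.955400+0.914500))/(1+3/400) = 9077/10000 ≈ 0.907700
step 4 [2y] swap r/2=341/9103: DF=(1 − 341/9103·(0.955400+0.914500+0.907700))/(1+341/9103) = 2159/2500 ≈ 0.863600
step 5 [2.5y] swap r/2=1497/44915: DF=(1 − 1497/44915·(0.955400+0.914500+0.907700+0.863600))/(1+1497/44915) = 8503/10000 ≈ 0.850300
step 6 [3y] zero: DF = P = 4109/5000 ≈ 0.821800

1 1/2 4777/5000
2 1 1829/2000
3 3/2 9077/10000
4 2 2159/2500
5 5/2 8503/10000
6 3 4109/5000
f(0.5y,2y) = ((4777/5000)/(2159/2500) − 1)/(3/2) = 9/127 ≈ 7.0866%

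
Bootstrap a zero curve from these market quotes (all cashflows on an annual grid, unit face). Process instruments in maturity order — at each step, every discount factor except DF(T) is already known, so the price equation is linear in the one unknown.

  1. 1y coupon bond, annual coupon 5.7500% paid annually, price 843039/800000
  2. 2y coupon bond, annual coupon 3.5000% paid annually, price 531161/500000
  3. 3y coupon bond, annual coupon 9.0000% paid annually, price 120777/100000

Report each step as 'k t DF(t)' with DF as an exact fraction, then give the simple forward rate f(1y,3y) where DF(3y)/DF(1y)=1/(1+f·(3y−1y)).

1 1 1993/2000
2 2 9927/10000
3 3 4719/5000
f(1y,3y) = ((1993/2000)/(4719/5000) − 1)/(2) = 527/18876 ≈ 2.7919%

step 1 [1y] bond c/1=23/400: DF=(843039/800000 − 23/400·(0))/(1+23/400) = 1993/2000 ≈ 0.996500
step 2 [2y] bond c/1=7/200: DF=(531161/500000 − 7/200·(0.996500))/(1+7/200) = 9927/10000 ≈ 0.992700
step 3 [3y] bond c/1=9/100: DF=(120777/100000 − 9/100·(0.996500+0.992700))/(1+9/100) = 4719/5000 ≈ 0.943800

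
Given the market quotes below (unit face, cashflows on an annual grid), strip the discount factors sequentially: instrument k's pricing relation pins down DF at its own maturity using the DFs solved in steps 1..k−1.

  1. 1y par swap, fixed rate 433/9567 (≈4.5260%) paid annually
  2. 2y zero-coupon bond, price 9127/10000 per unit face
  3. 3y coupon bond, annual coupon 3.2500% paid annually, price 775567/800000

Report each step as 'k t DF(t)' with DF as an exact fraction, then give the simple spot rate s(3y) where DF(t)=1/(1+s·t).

1 1 9567/10000
2 2 9127/10000
3 3 8801/10000
s(3y) = (1/(8801/10000) − 1)/(3) = 1199/26403 ≈ 4.5412%

step 1 [1y] swap r/1=433/9567: DF=(1 − 433/9567·(0))/(1+433/9567) = 9567/10000 ≈ 0.956700
step 2 [2y] zero: DF = P = 9127/10000 ≈ 0.912700
step 3 [3y] bond c/1=13/400: DF=(775567/800000 − 13/400·(0.956700+0.912700))/(1+13/400) = 8801/10000 ≈ 0.880100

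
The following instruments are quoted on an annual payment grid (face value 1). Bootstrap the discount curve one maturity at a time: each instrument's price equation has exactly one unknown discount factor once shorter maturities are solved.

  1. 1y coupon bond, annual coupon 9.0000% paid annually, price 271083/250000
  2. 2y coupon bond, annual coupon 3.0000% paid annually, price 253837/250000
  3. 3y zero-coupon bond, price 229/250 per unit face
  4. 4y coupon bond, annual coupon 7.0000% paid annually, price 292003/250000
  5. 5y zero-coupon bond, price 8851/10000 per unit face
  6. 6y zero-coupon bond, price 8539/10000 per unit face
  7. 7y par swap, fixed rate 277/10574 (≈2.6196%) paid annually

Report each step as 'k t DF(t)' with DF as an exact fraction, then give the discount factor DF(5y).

1 1 2487/2500
2 2 598/625
3 3 229/250
4 4 113/125
5 5 8851/10000
6 6 8539/10000
7 7 4169/5000
DF(5y) = 8851/10000 ≈ 0.885100

step 1 [1y] bond c/1=9/100: DF=(271083/250000 − 9/100·(0))/(1+9/100) = 2487/2500 ≈ 0.994800
step 2 [2y] bond c/1=3/100: DF=(253837/250000 − 3/100·(0.994800))/(1+3/100) = 598/625 ≈ 0.956800
step 3 [3y] zero: DF = P = 229/250 ≈ 0.916000
step 4 [4y] bond c/1=7/100: DF=(292003/250000 − 7/100·(0.994800+0.956800+0.916000))/(1+7/100) = 113/125 ≈ 0.904000
step 5 [5y] zero: DF = P = 8851/10000 ≈ 0.885100
step 6 [6y] zero: DF = P = 8539/10000 ≈ 0.853900
step 7 [7y] swap r/1=277/10574: DF=(1 − 277/10574·(0.994800+0.956800+0.916000+0.904000+0.885100+0.853900))/(1+277/10574) = 4169/5000 ≈ 0.833800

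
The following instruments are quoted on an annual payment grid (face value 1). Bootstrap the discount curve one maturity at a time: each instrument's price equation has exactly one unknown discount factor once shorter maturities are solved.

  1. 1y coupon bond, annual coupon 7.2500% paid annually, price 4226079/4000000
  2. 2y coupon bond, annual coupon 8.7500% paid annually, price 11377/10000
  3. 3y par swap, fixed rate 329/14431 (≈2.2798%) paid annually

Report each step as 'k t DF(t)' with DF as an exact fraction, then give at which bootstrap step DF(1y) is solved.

step 1 [1y] bond c/1=29/400: DF=(4226079/4000000 − 29/400·(0))/(1+29/400) = 9851/10000 ≈ 0.985100
step 2 [2y] bond c/1=7/80: DF=(11377/10000 − 7/80·(0.985100))/(1+7/80) = 9669/10000 ≈ 0.966900
step 3 [3y] swap r/1=329/14431: DF=(1 − 329/14431·(0.985100+0.966900))/(1+329/14431) = 4671/5000 ≈ 0.934200

1 1 9851/10000
2 2 9669/10000
3 3 4671/5000
DF(1y) is solved at step 1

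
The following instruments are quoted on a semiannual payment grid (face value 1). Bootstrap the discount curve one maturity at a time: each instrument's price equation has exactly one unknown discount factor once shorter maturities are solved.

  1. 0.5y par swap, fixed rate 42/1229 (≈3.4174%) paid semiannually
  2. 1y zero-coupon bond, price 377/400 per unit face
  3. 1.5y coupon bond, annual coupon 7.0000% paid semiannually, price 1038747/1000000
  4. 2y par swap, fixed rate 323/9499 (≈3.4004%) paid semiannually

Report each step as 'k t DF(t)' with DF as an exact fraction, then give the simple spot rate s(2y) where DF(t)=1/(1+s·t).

step 1 [0.5y] swap r/2=21/1229: DF=(1 − 21/1229·(0))/(1+21/1229) = 1229/1250 ≈ 0.983200
step 2 [1y] zero: DF = P = 377/400 ≈ 0.942500
step 3 [1.5y] bond c/2=7/200: DF=(1038747/1000000 − 7/200·(0.983200+0.942500))/(1+7/200) = 1877/2000 ≈ 0.938500
step 4 [2y] swap r/2=323/18998: DF=(1 − 323/18998·(0.983200+0.942500+0.938500))/(1+323/18998) = 4677/5000 ≈ 0.935400

1 1/2 1229/1250
2 1 377/400
3 3/2 1877/2000
4 2 4677/5000
s(2y) = (1/(4677/5000) − 1)/(2) = 323/9354 ≈ 3.4531%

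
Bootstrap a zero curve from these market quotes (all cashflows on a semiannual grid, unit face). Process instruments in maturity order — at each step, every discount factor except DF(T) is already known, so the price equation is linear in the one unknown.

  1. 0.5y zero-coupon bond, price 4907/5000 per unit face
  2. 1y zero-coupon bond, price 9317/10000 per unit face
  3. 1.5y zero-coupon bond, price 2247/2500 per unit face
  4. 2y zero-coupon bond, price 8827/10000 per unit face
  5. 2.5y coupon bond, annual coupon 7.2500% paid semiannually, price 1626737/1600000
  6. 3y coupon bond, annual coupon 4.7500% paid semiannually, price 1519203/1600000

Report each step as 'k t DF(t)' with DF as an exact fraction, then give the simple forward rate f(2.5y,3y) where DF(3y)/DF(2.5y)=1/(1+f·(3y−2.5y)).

step 1 [0.5y] zero: DF = P = 4907/5000 ≈ 0.981400
step 2 [1y] zero: DF = P = 9317/10000 ≈ 0.931700
step 3 [1.5y] zero: DF = P = 2247/2500 ≈ 0.898800
step 4 [2y] zero: DF = P = 8827/10000 ≈ 0.882700
step 5 [2.5y] bond c/2=29/800: DF=(1626737/1600000 − 29/800·(0.981400+0.931700+0.898800+0.882700))/(1+29/800) = 8519/10000 ≈ 0.851900
step 6 [3y] bond c/2=19/800: DF=(1519203/1600000 − 19/800·(0.981400+0.931700+0.898800+0.882700+0.851900))/(1+19/800) = 411/500 ≈ 0.822000

1 1/2 4907/5000
2 1 9317/10000
3 3/2 2247/2500
4 2 8827/10000
5 5/2 8519/10000
6 3 411/500
f(2.5y,3y) = ((8519/10000)/(411/500) − 1)/(1/2) = 299/4110 ≈ 7.2749%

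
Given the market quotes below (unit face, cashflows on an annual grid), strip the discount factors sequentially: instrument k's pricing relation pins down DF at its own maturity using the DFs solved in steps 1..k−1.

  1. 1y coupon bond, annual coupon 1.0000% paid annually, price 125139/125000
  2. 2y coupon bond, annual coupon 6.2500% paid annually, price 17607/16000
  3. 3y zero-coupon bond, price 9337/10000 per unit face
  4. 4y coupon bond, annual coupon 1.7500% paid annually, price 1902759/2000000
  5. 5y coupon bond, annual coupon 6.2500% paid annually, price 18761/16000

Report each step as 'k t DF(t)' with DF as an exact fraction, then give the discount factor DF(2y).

1 1 1239/1250
2 2 4887/5000
3 3 9337/10000
4 4 8851/10000
5 5 1101/1250
DF(2y) = 4887/5000 ≈ 0.977400

step 1 [1y] bond c/1=1/100: DF=(125139/125000 − 1/100·(0))/(1+1/100) = 1239/1250 ≈ 0.991200
step 2 [2y] bond c/1=1/16: DF=(17607/16000 − 1/16·(0.991200))/(1+1/16) = 4887/5000 ≈ 0.977400
step 3 [3y] zero: DF = P = 9337/10000 ≈ 0.933700
step 4 [4y] bond c/1=7/400: DF=(1902759/2000000 − 7/400·(0.991200+0.977400+0.933700))/(1+7/400) = 8851/10000 ≈ 0.885100
step 5 [5y] bond c/1=1/16: DF=(18761/16000 − 1/16·(0.991200+0.977400+0.933700+0.885100))/(1+1/16) = 1101/1250 ≈ 0.880800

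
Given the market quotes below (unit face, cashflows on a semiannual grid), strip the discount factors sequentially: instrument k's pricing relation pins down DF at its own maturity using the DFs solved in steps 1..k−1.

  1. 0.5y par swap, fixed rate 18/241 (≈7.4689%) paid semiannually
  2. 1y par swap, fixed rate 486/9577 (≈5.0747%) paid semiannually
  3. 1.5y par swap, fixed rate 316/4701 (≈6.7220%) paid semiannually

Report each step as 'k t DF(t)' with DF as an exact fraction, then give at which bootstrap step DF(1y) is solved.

1 1/2 241/250
2 1 4757/5000
3 3/2 2263/2500
DF(1y) is solved at step 2

step 1 [0.5y] swap r/2=9/241: DF=(1 − 9/241·(0))/(1+9/241) = 241/250 ≈ 0.964000
step 2 [1y] swap r/2=243/9577: DF=(1 − 243/9577·(0.964000))/(1+243/9577) = 4757/5000 ≈ 0.951400
step 3 [1.5y] swap r/2=158/4701: DF=(1 − 158/4701·(0.964000+0.951400))/(1+158/4701) = 2263/2500 ≈ 0.905200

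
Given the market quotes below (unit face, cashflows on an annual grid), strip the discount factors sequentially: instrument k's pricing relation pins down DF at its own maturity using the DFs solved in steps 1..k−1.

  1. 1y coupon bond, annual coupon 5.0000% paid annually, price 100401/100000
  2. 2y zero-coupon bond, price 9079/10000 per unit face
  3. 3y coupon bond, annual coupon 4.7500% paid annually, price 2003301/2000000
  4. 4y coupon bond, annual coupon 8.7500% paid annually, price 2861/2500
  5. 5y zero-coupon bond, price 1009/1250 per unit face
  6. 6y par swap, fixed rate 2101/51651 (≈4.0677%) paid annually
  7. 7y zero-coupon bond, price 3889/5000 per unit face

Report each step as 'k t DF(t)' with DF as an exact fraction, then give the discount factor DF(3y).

1 1 4781/5000
2 2 9079/10000
3 3 8717/10000
4 4 4161/5000
5 5 1009/1250
6 6 7899/10000
7 7 3889/5000
DF(3y) = 8717/10000 ≈ 0.871700

step 1 [1y] bond c/1=1/20: DF=(100401/100000 − 1/20·(0))/(1+1/20) = 4781/5000 ≈ 0.956200
step 2 [2y] zero: DF = P = 9079/10000 ≈ 0.907900
step 3 [3y] bond c/1=19/400: DF=(2003301/2000000 − 19/400·(0.956200+0.907900))/(1+19/400) = 8717/10000 ≈ 0.871700
step 4 [4y] bond c/1=7/80: DF=(2861/2500 − 7/80·(0.956200+0.907900+0.871700))/(1+7/80) = 4161/5000 ≈ 0.832200
step 5 [5y] zero: DF = P = 1009/1250 ≈ 0.807200
step 6 [6y] swap r/1=2101/51651: DF=(1 − 2101/51651·(0.956200+0.907900+0.871700+0.832200+0.807200))/(1+2101/51651) = 7899/10000 ≈ 0.789900
step 7 [7y] zero: DF = P = 3889/5000 ≈ 0.777800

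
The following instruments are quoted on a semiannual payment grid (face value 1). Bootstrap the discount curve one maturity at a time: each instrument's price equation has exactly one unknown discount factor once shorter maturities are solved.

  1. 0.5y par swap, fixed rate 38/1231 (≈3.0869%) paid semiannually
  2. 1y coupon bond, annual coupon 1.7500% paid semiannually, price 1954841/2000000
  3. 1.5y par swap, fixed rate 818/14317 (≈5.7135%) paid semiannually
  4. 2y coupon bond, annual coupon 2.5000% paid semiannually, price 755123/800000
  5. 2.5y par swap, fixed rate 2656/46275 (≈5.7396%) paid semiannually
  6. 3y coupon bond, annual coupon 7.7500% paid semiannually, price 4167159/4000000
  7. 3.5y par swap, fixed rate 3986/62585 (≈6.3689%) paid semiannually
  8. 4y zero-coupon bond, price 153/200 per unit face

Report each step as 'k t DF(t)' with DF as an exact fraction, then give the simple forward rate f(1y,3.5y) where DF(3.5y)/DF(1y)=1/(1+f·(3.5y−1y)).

1 1/2 1231/1250
2 1 2401/2500
3 3/2 4591/5000
4 2 8969/10000
5 5/2 542/625
6 3 8303/10000
7 7/2 8007/10000
8 4 153/200
f(1y,3.5y) = ((2401/2500)/(8007/10000) − 1)/(5/2) = 3194/40035 ≈ 7.9780%

step 1 [0.5y] swap r/2=19/1231: DF=(1 − 19/1231·(0))/(1+19/1231) = 1231/1250 ≈ 0.984800
step 2 [1y] bond c/2=7/800: DF=(1954841/2000000 − 7/800·(0.984800))/(1+7/800) = 2401/2500 ≈ 0.960400
step 3 [1.5y] swap r/2=409/14317: DF=(1 − 409/14317·(0.984800+0.960400))/(1+409/14317) = 4591/5000 ≈ 0.918200
step 4 [2y] bond c/2=1/80: DF=(755123/800000 − 1/80·(0.984800+0.960400+0.918200))/(1+1/80) = 8969/10000 ≈ 0.896900
step 5 [2.5y] swap r/2=1328/46275: DF=(1 − 1328/46275·(0.984800+0.960400+0.918200+0.896900))/(1+1328/46275) = 542/625 ≈ 0.867200
step 6 [3y] bond c/2=31/800: DF=(4167159/4000000 − 31/800·(0.984800+0.960400+0.918200+0.896900+0.867200))/(1+31/800) = 8303/10000 ≈ 0.830300
step 7 [3.5y] swap r/2=1993/62585: DF=(1 − 1993/62585·(0.984800+0.960400+0.918200+0.896900+0.867200+0.830300))/(1+1993/62585) = 8007/10000 ≈ 0.800700
step 8 [4y] zero: DF = P = 153/200 ≈ 0.765000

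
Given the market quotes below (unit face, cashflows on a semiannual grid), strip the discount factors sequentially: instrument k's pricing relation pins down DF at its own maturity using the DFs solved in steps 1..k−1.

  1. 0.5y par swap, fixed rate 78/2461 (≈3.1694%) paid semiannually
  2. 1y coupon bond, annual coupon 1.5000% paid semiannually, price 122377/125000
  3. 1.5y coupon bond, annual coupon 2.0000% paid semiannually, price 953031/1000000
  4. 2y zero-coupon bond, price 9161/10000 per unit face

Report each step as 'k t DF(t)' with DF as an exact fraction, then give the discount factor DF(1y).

step 1 [0.5y] swap r/2=39/2461: DF=(1 − 39/2461·(0))/(1+39/2461) = 2461/2500 ≈ 0.984400
step 2 [1y] bond c/2=3/400: DF=(122377/125000 − 3/400·(0.984400))/(1+3/400) = 2411/2500 ≈ 0.964400
step 3 [1.5y] bond c/2=1/100: DF=(953031/1000000 − 1/100·(0.984400+0.964400))/(1+1/100) = 9243/10000 ≈ 0.924300
step 4 [2y] zero: DF = P = 9161/10000 ≈ 0.916100

1 1/2 2461/2500
2 1 2411/2500
3 3/2 9243/10000
4 2 9161/10000
DF(1y) = 2411/2500 ≈ 0.964400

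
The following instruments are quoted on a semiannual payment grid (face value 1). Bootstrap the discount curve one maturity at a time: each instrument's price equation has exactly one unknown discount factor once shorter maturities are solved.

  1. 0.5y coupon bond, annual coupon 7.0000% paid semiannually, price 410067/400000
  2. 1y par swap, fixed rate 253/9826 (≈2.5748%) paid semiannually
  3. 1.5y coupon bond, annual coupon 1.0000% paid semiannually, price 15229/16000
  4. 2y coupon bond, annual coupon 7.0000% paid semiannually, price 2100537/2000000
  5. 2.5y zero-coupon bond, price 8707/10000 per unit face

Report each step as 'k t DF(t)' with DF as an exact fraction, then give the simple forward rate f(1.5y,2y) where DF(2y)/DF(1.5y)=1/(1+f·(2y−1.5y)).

1 1/2 1981/2000
2 1 9747/10000
3 3/2 9373/10000
4 2 4583/5000
5 5/2 8707/10000
f(1.5y,2y) = ((9373/10000)/(4583/5000) − 1)/(1/2) = 207/4583 ≈ 4.5167%

step 1 [0.5y] bond c/2=7/200: DF=(410067/400000 − 7/200·(0))/(1+7/200) = 1981/2000 ≈ 0.990500
step 2 [1y] swap r/2=253/19652: DF=(1 − 253/19652·(0.990500))/(1+253/19652) = 9747/10000 ≈ 0.974700
step 3 [1.5y] bond c/2=1/200: DF=(15229/16000 − 1/200·(0.990500+0.974700))/(1+1/200) = 9373/10000 ≈ 0.937300
step 4 [2y] bond c/2=7/200: DF=(2100537/2000000 − 7/200·(0.990500+0.974700+0.937300))/(1+7/200) = 4583/5000 ≈ 0.916600
step 5 [2.5y] zero: DF = P = 8707/10000 ≈ 0.870700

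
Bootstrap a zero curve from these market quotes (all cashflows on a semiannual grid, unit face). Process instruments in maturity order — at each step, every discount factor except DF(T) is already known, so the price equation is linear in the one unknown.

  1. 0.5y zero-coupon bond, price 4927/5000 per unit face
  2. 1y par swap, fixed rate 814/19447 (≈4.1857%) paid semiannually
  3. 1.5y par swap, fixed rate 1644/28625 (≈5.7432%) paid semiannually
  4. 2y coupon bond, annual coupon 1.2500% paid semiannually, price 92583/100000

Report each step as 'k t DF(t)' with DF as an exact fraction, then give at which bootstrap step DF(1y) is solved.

1 1/2 4927/5000
2 1 9593/10000
3 3/2 4589/5000
4 2 9023/10000
DF(1y) is solved at step 2

step 1 [0.5y] zero: DF = P = 4927/5000 ≈ 0.985400
step 2 [1y] swap r/2=407/19447: DF=(1 − 407/19447·(0.985400))/(1+407/19447) = 9593/10000 ≈ 0.959300
step 3 [1.5y] swap r/2=822/28625: DF=(1 − 822/28625·(0.985400+0.959300))/(1+822/28625) = 4589/5000 ≈ 0.917800
step 4 [2y] bond c/2=1/160: DF=(92583/100000 − 1/160·(0.985400+0.959300+0.917800))/(1+1/160) = 9023/10000 ≈ 0.902300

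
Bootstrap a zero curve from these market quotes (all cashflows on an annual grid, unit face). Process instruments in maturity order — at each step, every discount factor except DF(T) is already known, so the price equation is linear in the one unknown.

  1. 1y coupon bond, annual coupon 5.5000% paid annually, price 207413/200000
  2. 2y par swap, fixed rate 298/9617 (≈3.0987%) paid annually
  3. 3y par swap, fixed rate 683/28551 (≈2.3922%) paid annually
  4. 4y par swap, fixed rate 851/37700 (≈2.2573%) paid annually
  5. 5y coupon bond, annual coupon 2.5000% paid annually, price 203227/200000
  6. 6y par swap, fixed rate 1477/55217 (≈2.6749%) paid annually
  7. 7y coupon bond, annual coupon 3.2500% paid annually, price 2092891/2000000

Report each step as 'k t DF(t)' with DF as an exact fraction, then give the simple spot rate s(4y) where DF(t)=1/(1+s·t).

step 1 [1y] bond c/1=11/200: DF=(207413/200000 − 11/200·(0))/(1+11/200) = 983/1000 ≈ 0.983000
step 2 [2y] swap r/1=298/9617: DF=(1 − 298/9617·(0.983000))/(1+298/9617) = 2351/2500 ≈ 0.940400
step 3 [3y] swap r/1=683/28551: DF=(1 − 683/28551·(0.983000+0.940400))/(1+683/28551) = 9317/10000 ≈ 0.931700
step 4 [4y] swap r/1=851/37700: DF=(1 − 851/37700·(0.983000+0.940400+0.931700))/(1+851/37700) = 9149/10000 ≈ 0.914900
step 5 [5y] bond c/1=1/40: DF=(203227/200000 − 1/40·(0.983000+0.940400+0.931700+0.914900))/(1+1/40) = 4497/5000 ≈ 0.899400
step 6 [6y] swap r/1=1477/55217: DF=(1 − 1477/55217·(0.983000+0.940400+0.931700+0.914900+0.899400))/(1+1477/55217) = 8523/10000 ≈ 0.852300
step 7 [7y] bond c/1=13/400: DF=(2092891/2000000 − 13/400·(0.983000+0.940400+0.931700+0.914900+0.899400+0.852300))/(1+13/400) = 8397/10000 ≈ 0.839700

1 1 983/1000
2 2 2351/2500
3 3 9317/10000
4 4 9149/10000
5 5 4497/5000
6 6 8523/10000
7 7 8397/10000
s(4y) = (1/(9149/10000) − 1)/(4) = 851/36596 ≈ 2.3254%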